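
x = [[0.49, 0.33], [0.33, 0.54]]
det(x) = 0.156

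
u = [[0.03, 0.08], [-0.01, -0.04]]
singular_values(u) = [0.09, 0.0]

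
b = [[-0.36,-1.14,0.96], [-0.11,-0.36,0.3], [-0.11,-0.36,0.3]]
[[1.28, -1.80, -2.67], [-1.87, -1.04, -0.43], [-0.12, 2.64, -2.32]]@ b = [[0.03, 0.15, -0.11], [0.83, 2.66, -2.24], [0.01, 0.02, -0.02]]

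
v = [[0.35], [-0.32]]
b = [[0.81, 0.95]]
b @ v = [[-0.02]]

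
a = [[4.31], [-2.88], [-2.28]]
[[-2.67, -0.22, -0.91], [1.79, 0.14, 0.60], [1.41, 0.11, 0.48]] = a@ [[-0.62, -0.05, -0.21]]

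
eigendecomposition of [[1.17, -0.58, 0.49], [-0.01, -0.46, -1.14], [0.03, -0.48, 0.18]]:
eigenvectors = [[1.00, -0.81, 0.16], [-0.04, -0.42, 0.91], [0.05, 0.41, 0.38]]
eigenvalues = [1.21, 0.62, -0.94]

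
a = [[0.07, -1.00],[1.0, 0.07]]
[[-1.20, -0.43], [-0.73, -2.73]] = a @ [[-0.81,-2.75], [1.14,0.24]]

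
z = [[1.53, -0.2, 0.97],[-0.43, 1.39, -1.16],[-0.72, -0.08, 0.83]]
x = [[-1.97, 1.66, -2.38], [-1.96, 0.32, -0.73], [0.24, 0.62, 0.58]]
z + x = [[-0.44, 1.46, -1.41], [-2.39, 1.71, -1.89], [-0.48, 0.54, 1.41]]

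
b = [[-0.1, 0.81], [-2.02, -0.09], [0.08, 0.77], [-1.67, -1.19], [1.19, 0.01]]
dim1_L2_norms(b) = [0.82, 2.02, 0.77, 2.05, 1.19]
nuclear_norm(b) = 4.40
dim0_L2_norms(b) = [2.88, 1.64]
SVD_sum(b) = [[0.16, 0.05], [-1.84, -0.62], [0.31, 0.10], [-1.86, -0.63], [1.07, 0.36]] + [[-0.26,0.76], [-0.18,0.53], [-0.23,0.67], [0.19,-0.56], [0.12,-0.35]]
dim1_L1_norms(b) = [0.91, 2.11, 0.85, 2.86, 1.2]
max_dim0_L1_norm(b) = 5.06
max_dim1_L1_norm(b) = 2.86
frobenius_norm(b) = 3.31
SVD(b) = [[0.06, 0.57],[-0.65, 0.41],[0.11, 0.51],[-0.65, -0.42],[0.38, -0.27]] @ diag([3.0060179229027413, 1.3924640918844144]) @ [[0.95,0.32],  [-0.32,0.95]]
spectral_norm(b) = 3.01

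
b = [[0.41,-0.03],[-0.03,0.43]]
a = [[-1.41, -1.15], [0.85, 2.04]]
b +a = [[-1.0, -1.18], [0.82, 2.47]]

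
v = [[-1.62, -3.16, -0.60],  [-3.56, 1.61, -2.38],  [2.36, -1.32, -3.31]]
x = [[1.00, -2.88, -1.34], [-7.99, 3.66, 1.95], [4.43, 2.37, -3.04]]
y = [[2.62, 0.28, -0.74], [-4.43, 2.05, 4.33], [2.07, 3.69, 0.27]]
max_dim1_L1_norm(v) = 7.55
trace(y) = 4.94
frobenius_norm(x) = 11.25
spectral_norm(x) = 10.10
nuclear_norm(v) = 12.39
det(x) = 76.43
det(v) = 68.17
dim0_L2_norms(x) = [9.19, 5.23, 3.85]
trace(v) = -3.32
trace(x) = 1.62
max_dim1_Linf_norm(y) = 4.43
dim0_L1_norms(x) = [13.42, 8.91, 6.33]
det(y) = -22.33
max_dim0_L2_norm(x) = 9.19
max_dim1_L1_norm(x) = 13.6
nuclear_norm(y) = 12.08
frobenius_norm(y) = 8.25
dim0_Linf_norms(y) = [4.43, 3.69, 4.33]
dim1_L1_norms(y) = [3.64, 10.81, 6.03]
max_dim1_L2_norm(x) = 9.0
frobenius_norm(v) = 7.22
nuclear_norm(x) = 16.40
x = y + v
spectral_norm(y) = 6.92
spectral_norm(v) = 4.75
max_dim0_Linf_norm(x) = 7.99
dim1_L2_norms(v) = [3.6, 4.57, 4.27]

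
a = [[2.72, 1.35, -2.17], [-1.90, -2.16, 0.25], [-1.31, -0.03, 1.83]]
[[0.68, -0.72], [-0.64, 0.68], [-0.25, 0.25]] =a @ [[0.20,-0.26], [0.12,-0.09], [0.01,-0.05]]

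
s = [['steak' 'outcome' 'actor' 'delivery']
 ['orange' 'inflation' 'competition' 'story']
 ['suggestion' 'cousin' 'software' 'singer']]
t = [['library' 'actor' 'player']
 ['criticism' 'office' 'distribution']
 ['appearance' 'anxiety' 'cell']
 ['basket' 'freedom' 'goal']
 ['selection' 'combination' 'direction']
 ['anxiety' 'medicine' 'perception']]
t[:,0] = ['library', 'criticism', 'appearance', 'basket', 'selection', 'anxiety']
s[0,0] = 'steak'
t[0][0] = 'library'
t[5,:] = ['anxiety', 'medicine', 'perception']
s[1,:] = ['orange', 'inflation', 'competition', 'story']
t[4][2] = 'direction'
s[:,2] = ['actor', 'competition', 'software']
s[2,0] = 'suggestion'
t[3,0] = 'basket'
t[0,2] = 'player'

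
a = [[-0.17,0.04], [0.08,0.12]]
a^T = [[-0.17, 0.08], [0.04, 0.12]]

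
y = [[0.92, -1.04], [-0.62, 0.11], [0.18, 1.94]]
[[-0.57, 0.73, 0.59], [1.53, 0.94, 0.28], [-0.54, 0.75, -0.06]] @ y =[[-0.87, 1.82], [0.88, -0.94], [-0.97, 0.53]]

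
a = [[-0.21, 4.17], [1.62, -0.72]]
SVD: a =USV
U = [[0.98, -0.22], [-0.22, -0.98]]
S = [4.26, 1.55]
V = [[-0.13, 0.99], [-0.99, -0.13]]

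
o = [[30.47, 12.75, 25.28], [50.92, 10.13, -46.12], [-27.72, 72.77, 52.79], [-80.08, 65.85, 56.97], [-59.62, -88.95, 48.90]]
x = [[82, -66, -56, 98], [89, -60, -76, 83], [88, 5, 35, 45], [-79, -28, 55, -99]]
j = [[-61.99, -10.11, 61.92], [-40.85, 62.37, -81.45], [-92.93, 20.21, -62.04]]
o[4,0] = -59.62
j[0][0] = -61.99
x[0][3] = 98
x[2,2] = 35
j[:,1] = [-10.11, 62.37, 20.21]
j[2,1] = 20.21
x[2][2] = 35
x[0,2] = -56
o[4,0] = -59.62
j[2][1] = 20.21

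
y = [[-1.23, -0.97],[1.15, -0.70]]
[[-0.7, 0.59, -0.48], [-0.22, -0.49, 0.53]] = y @ [[0.14, -0.45, 0.43], [0.54, -0.04, -0.05]]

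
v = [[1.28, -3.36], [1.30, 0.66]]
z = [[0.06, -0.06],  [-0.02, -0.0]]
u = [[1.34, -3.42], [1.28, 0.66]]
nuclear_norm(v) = 5.05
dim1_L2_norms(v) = [3.6, 1.46]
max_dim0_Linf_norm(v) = 3.36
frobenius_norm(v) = 3.88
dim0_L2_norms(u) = [1.85, 3.48]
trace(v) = 1.94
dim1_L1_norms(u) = [4.76, 1.94]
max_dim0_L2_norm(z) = 0.06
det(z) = -0.00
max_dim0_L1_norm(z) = 0.08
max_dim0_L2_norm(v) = 3.42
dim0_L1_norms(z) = [0.08, 0.06]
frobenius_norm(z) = 0.09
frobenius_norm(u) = 3.95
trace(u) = 2.00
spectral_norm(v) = 3.60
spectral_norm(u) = 3.68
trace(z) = 0.06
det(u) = 5.26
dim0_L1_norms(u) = [2.62, 4.08]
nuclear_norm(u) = 5.11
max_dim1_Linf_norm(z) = 0.06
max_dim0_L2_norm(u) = 3.48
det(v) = 5.21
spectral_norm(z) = 0.09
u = z + v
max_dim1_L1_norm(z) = 0.12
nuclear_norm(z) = 0.10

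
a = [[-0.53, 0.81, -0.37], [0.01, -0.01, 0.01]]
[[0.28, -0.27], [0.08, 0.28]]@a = [[-0.15,0.23,-0.11], [-0.04,0.06,-0.03]]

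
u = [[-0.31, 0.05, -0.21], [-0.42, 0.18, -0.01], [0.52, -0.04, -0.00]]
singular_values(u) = [0.76, 0.19, 0.11]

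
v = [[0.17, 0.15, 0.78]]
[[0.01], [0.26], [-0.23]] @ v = [[0.00, 0.0, 0.01], [0.04, 0.04, 0.20], [-0.04, -0.03, -0.18]]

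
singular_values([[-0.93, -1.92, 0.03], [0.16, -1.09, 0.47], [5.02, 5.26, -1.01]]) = [7.65, 1.07, 0.41]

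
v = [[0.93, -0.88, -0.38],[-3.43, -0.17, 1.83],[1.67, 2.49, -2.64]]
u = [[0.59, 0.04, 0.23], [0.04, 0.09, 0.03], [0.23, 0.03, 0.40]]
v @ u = [[0.43, -0.05, 0.04], [-1.61, -0.1, -0.06], [0.48, 0.21, -0.60]]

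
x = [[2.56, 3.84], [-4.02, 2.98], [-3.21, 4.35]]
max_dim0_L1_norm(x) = 11.17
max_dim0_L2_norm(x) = 6.52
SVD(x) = [[-0.21, 0.95], [-0.65, -0.31], [-0.73, 0.01]] @ diag([7.3882248370222765, 4.5804730932085125]) @ [[0.60, -0.8], [0.80, 0.6]]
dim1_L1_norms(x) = [6.4, 7.0, 7.56]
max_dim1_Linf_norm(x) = 4.35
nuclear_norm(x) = 11.97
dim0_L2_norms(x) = [5.75, 6.52]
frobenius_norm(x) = 8.69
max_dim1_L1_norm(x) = 7.56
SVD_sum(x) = [[-0.92,1.24], [-2.87,3.84], [-3.24,4.33]] + [[3.48, 2.60], [-1.15, -0.86], [0.03, 0.02]]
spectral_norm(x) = 7.39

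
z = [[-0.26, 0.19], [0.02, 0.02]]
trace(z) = -0.24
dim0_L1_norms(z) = [0.28, 0.21]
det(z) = -0.01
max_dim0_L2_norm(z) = 0.26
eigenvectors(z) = [[-1.00, -0.54],  [0.07, -0.84]]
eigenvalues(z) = [-0.27, 0.03]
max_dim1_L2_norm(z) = 0.32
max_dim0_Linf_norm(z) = 0.26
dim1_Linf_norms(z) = [0.26, 0.02]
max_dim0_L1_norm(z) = 0.28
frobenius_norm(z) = 0.32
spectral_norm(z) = 0.32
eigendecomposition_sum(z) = [[-0.26, 0.17], [0.02, -0.01]] + [[0.0, 0.02], [0.00, 0.03]]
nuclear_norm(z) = 0.35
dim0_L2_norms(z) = [0.26, 0.19]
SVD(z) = [[-1.0, 0.01], [0.01, 1.00]] @ diag([0.3220544116985275, 0.02794558830147257]) @ [[0.81, -0.59], [0.59, 0.81]]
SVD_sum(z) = [[-0.26, 0.19], [0.0, -0.0]] + [[0.0,0.00], [0.02,0.02]]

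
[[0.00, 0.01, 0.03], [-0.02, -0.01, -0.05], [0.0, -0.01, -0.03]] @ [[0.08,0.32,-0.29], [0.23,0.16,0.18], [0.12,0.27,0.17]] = [[0.01, 0.01, 0.01], [-0.01, -0.02, -0.00], [-0.01, -0.01, -0.01]]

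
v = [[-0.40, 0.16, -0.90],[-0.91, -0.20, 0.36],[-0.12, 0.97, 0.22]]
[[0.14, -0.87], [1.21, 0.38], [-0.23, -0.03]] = v @ [[-1.13, 0.0], [-0.44, -0.24], [0.27, 0.92]]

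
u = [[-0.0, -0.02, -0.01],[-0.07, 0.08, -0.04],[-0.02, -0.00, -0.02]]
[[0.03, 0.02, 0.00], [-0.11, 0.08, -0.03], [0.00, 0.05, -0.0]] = u@[[0.10, -1.74, -0.80], [-1.43, -0.86, -0.53], [-0.26, -0.75, 1.03]]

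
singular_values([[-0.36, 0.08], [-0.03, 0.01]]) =[0.37, 0.0]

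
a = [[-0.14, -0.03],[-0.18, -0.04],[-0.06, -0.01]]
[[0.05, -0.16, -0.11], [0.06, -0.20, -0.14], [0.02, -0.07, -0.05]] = a @[[-0.6,0.98,0.74], [1.11,0.67,0.19]]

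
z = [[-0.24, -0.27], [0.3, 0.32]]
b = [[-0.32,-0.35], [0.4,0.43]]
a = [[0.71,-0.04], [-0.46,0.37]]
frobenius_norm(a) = 0.92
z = a @ b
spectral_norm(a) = 0.88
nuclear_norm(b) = 0.76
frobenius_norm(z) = 0.57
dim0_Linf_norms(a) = [0.71, 0.37]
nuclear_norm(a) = 1.16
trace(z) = 0.08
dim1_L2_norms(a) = [0.71, 0.59]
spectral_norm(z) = 0.57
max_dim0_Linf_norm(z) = 0.32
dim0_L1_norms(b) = [0.72, 0.78]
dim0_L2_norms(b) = [0.51, 0.55]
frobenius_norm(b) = 0.75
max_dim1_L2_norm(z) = 0.44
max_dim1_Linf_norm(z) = 0.32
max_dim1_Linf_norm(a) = 0.71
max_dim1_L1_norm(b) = 0.83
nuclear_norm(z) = 0.58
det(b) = 0.00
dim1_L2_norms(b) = [0.47, 0.59]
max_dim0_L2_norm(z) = 0.42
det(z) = 0.00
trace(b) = 0.11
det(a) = 0.24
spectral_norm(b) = 0.75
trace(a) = 1.08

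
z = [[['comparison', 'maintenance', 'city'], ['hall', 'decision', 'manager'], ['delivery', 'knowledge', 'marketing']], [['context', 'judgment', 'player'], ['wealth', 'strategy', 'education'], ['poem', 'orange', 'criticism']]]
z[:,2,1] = ['knowledge', 'orange']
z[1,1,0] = 'wealth'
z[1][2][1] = 'orange'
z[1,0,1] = 'judgment'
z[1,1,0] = 'wealth'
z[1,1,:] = ['wealth', 'strategy', 'education']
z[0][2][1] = 'knowledge'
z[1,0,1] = 'judgment'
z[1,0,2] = 'player'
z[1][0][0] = 'context'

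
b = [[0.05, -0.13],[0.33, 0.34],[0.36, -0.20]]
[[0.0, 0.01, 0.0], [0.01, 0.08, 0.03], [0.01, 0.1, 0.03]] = b @ [[0.02, 0.26, 0.08], [-0.0, -0.01, -0.0]]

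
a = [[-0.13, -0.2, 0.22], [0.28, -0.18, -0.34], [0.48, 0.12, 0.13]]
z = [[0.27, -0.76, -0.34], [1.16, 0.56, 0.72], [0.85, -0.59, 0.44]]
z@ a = [[-0.41, 0.04, 0.27],[0.35, -0.25, 0.16],[-0.06, -0.01, 0.44]]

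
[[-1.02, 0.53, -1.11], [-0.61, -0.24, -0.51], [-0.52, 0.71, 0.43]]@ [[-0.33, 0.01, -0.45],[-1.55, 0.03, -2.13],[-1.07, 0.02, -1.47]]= [[0.7,-0.02,0.96], [1.12,-0.02,1.54], [-1.39,0.02,-1.91]]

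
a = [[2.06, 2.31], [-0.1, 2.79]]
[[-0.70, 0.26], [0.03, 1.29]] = a @ [[-0.34,  -0.38], [0.0,  0.45]]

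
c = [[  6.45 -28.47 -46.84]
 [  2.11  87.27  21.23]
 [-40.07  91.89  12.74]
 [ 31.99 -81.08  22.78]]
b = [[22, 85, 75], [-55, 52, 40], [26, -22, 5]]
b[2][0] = 26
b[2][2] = 5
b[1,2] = 40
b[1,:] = [-55, 52, 40]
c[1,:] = [2.11, 87.27, 21.23]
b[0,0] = 22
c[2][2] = 12.74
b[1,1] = 52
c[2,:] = [-40.07, 91.89, 12.74]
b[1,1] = 52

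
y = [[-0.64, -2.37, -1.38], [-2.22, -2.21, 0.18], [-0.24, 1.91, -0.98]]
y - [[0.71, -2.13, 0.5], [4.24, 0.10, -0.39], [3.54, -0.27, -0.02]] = [[-1.35, -0.24, -1.88],[-6.46, -2.31, 0.57],[-3.78, 2.18, -0.96]]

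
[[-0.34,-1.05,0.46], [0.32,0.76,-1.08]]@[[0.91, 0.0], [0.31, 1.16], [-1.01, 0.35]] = [[-1.10, -1.06], [1.62, 0.50]]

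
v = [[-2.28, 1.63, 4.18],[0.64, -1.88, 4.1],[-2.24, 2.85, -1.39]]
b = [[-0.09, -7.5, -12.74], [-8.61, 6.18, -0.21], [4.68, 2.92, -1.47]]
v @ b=[[5.73, 39.38, 22.56],[35.32, -4.45, -13.79],[-30.84, 30.35, 29.98]]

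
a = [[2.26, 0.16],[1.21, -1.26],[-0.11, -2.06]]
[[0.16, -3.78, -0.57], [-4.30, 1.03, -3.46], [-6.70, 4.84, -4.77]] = a @ [[-0.16, -1.51, -0.42],[3.26, -2.27, 2.34]]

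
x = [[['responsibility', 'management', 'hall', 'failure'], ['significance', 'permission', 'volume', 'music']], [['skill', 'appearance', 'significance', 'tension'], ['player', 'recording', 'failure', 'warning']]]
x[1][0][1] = 'appearance'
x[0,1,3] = 'music'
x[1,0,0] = 'skill'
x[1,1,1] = 'recording'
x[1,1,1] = 'recording'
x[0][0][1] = 'management'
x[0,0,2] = 'hall'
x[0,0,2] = 'hall'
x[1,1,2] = 'failure'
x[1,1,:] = ['player', 'recording', 'failure', 'warning']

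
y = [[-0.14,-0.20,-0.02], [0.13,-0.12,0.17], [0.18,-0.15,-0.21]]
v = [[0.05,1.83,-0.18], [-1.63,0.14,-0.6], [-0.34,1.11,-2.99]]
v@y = [[0.2, -0.20, 0.35], [0.14, 0.40, 0.18], [-0.35, 0.38, 0.82]]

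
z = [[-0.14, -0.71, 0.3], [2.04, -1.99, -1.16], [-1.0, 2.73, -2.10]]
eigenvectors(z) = [[(-0.68+0j),0.18-0.04j,0.18+0.04j],[-0.54+0.00j,(-0-0.6j),-0.00+0.60j],[(-0.49+0j),-0.78+0.00j,-0.78-0.00j]]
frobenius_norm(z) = 4.79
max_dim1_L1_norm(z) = 5.83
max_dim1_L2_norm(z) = 3.59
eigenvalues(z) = [(-0.49+0j), (-1.87+2.08j), (-1.87-2.08j)]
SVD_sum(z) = [[0.29, -0.51, 0.16], [1.11, -1.96, 0.62], [-1.58, 2.79, -0.88]] + [[-0.15, 0.00, 0.28],[0.94, -0.03, -1.77],[0.63, -0.02, -1.19]] + [[-0.28, -0.2, -0.14], [-0.01, -0.01, -0.0], [-0.06, -0.04, -0.03]]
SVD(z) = [[0.15, -0.13, 0.98], [0.57, 0.82, 0.02], [-0.81, 0.55, 0.20]] @ diag([4.1041929089926334, 2.4400838569989878, 0.3814332662308496]) @ [[0.47,-0.84,0.26], [0.47,-0.01,-0.88], [-0.75,-0.54,-0.39]]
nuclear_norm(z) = 6.93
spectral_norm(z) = 4.10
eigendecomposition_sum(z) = [[-0.44+0.00j,(0.03-0j),-0.10+0.00j], [-0.35+0.00j,0.02-0.00j,-0.08+0.00j], [-0.32+0.00j,(0.02-0j),(-0.07+0j)]] + [[(0.15+0.33j), (-0.37-0.23j), 0.20-0.20j], [(1.19-0.27j), -1.01+1.06j, (-0.54-0.79j)], [(-0.34-1.53j), 1.36+1.29j, (-1.01+0.69j)]] + [[0.15-0.33j, -0.37+0.23j, 0.20+0.20j], [1.19+0.27j, (-1.01-1.06j), -0.54+0.79j], [-0.34+1.53j, (1.36-1.29j), -1.01-0.69j]]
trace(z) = -4.23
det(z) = -3.82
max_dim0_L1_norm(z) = 5.43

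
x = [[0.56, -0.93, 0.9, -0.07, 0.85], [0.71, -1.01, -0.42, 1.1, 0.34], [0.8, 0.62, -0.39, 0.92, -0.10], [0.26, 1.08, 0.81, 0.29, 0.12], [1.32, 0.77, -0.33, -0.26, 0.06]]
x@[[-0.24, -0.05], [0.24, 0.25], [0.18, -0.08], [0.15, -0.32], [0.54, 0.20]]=[[0.25, -0.14],[-0.14, -0.54],[-0.03, -0.17],[0.45, 0.12],[-0.20, 0.25]]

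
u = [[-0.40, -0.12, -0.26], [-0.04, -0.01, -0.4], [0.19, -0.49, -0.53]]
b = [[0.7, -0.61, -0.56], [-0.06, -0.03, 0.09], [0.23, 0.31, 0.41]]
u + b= [[0.30, -0.73, -0.82], [-0.10, -0.04, -0.31], [0.42, -0.18, -0.12]]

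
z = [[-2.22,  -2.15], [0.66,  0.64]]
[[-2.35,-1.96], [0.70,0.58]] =z @ [[-1.07, -0.88], [2.20, 1.82]]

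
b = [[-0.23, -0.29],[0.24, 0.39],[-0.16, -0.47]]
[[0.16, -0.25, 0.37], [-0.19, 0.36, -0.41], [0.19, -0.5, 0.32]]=b @ [[-0.32, -0.43, -1.29], [-0.29, 1.2, -0.25]]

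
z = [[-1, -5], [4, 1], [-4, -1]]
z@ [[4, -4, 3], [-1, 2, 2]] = [[1, -6, -13], [15, -14, 14], [-15, 14, -14]]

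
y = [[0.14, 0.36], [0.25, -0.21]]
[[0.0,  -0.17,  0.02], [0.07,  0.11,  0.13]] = y@[[0.21, 0.03, 0.43], [-0.07, -0.48, -0.11]]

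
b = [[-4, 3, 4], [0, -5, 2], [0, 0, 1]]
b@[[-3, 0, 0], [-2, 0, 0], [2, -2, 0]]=[[14, -8, 0], [14, -4, 0], [2, -2, 0]]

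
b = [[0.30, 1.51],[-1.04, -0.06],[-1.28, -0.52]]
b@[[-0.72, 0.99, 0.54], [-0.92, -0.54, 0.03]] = [[-1.61, -0.52, 0.21],  [0.80, -1.0, -0.56],  [1.4, -0.99, -0.71]]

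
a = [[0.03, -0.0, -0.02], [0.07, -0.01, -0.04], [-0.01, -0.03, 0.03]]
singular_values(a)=[0.09, 0.04, 0.0]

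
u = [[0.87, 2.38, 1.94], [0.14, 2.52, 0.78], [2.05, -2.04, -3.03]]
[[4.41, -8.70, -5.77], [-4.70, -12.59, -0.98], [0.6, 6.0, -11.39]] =u @ [[3.97, 0.60, -6.01], [-3.61, -5.74, 0.05], [4.92, 2.29, -0.34]]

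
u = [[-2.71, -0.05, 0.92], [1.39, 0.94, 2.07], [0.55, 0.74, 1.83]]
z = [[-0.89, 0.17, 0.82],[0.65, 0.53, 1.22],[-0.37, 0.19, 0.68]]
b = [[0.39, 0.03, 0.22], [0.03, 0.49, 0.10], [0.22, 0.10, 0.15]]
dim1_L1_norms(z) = [1.88, 2.4, 1.24]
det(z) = -0.00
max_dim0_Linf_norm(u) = 2.71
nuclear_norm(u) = 6.22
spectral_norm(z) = 1.72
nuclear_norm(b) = 1.03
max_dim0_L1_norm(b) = 0.64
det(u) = 0.03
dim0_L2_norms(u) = [3.09, 1.2, 2.91]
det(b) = 0.00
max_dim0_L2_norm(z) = 1.62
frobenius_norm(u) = 4.42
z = b @ u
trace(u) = 0.06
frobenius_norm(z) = 2.08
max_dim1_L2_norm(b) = 0.5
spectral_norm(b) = 0.59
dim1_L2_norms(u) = [2.86, 2.66, 2.05]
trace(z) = 0.32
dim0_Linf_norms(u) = [2.71, 0.94, 2.07]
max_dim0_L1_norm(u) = 4.82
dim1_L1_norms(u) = [3.68, 4.4, 3.12]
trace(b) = 1.03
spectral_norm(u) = 3.42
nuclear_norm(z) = 2.89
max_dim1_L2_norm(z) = 1.48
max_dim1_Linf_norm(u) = 2.71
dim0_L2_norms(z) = [1.16, 0.59, 1.62]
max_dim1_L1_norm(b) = 0.64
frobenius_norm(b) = 0.73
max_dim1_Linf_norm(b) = 0.49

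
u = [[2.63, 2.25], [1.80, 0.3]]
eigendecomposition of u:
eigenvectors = [[0.89, -0.54], [0.46, 0.84]]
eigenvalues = [3.79, -0.86]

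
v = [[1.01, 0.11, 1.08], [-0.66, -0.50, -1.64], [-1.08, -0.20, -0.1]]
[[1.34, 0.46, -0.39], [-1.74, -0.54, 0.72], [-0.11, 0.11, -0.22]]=v@[[0.10, -0.04, 0.22], [-0.62, -0.57, 0.21], [1.21, 0.52, -0.59]]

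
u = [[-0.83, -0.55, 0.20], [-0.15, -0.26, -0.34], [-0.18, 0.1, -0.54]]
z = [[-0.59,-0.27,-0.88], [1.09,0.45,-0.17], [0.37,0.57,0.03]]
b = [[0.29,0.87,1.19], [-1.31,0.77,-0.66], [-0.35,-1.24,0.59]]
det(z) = -0.44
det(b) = 3.02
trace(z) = -0.11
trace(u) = -1.63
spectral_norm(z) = 1.50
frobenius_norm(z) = 1.75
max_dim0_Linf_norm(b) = 1.31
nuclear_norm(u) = 1.92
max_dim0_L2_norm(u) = 0.86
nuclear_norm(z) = 2.69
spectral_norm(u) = 1.04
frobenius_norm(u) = 1.25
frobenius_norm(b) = 2.65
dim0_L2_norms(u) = [0.86, 0.62, 0.67]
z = b @ u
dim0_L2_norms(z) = [1.29, 0.77, 0.9]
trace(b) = 1.65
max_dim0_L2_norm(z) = 1.29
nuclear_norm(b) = 4.47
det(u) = -0.15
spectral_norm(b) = 1.83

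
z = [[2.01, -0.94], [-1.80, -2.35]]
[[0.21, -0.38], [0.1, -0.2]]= z @ [[0.06, -0.11], [-0.09, 0.17]]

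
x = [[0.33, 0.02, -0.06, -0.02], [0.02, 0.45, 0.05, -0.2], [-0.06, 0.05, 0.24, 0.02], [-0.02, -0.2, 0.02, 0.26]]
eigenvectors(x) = [[-0.09, -0.87, 0.48, -0.08], [-0.84, 0.10, 0.11, 0.52], [-0.08, 0.48, 0.79, -0.37], [0.53, 0.07, 0.37, 0.76]]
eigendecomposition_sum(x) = [[0.00,0.04,0.0,-0.03], [0.04,0.41,0.04,-0.26], [0.0,0.04,0.00,-0.02], [-0.03,-0.26,-0.02,0.16]] + [[0.27,-0.03,-0.15,-0.02], [-0.03,0.0,0.02,0.00], [-0.15,0.02,0.08,0.01], [-0.02,0.00,0.01,0.00]] + [[0.05, 0.01, 0.08, 0.04],[0.01, 0.00, 0.02, 0.01],[0.08, 0.02, 0.14, 0.06],[0.04, 0.01, 0.06, 0.03]] + [[0.0, -0.0, 0.0, -0.01],[-0.00, 0.03, -0.02, 0.05],[0.0, -0.02, 0.02, -0.03],[-0.01, 0.05, -0.03, 0.07]]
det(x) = 0.01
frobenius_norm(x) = 0.73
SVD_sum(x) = [[0.0, 0.04, 0.00, -0.03], [0.04, 0.41, 0.04, -0.26], [0.0, 0.04, 0.00, -0.02], [-0.03, -0.26, -0.02, 0.16]] + [[0.27,  -0.03,  -0.15,  -0.02], [-0.03,  0.0,  0.02,  0.00], [-0.15,  0.02,  0.08,  0.01], [-0.02,  0.00,  0.01,  0.0]] + [[0.05, 0.01, 0.08, 0.04], [0.01, 0.0, 0.02, 0.01], [0.08, 0.02, 0.14, 0.06], [0.04, 0.01, 0.06, 0.03]] + [[0.00, -0.00, 0.00, -0.01], [-0.0, 0.03, -0.02, 0.05], [0.0, -0.02, 0.02, -0.03], [-0.01, 0.05, -0.03, 0.07]]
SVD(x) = [[-0.09, 0.87, -0.48, -0.08], [-0.84, -0.10, -0.11, 0.52], [-0.08, -0.48, -0.79, -0.37], [0.53, -0.07, -0.37, 0.76]] @ diag([0.5813717951725311, 0.3624564406560486, 0.21969226198080968, 0.11647950219061096]) @ [[-0.09,-0.84,-0.08,0.53], [0.87,-0.10,-0.48,-0.07], [-0.48,-0.11,-0.79,-0.37], [-0.08,0.52,-0.37,0.76]]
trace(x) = 1.28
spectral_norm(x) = 0.58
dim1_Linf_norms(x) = [0.33, 0.45, 0.24, 0.26]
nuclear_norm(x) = 1.28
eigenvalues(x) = [0.58, 0.36, 0.22, 0.12]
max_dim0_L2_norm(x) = 0.5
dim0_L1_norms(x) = [0.43, 0.72, 0.37, 0.5]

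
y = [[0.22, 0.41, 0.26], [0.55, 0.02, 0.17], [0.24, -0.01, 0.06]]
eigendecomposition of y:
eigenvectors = [[-0.71, -0.62, -0.25], [-0.65, 0.70, -0.42], [-0.26, 0.35, 0.87]]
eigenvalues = [0.69, -0.39, -0.0]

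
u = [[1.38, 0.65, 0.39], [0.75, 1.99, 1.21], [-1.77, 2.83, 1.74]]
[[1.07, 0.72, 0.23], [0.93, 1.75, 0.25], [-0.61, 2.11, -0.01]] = u @[[0.68, 0.13, 0.13],  [0.13, 0.89, -0.1],  [0.13, -0.10, 0.29]]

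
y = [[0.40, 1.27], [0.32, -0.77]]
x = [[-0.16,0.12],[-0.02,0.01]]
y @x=[[-0.09,0.06], [-0.04,0.03]]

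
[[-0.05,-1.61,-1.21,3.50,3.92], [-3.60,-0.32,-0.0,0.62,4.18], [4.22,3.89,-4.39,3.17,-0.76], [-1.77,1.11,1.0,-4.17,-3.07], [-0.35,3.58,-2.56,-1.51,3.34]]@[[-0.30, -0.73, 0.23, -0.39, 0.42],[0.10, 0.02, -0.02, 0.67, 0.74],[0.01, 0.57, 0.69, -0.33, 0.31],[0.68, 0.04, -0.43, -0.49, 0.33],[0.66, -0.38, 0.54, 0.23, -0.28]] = [[4.81, -2.03, -0.2, -1.47, -1.53],[4.23, 1.06, 1.17, 1.85, -2.71],[0.73, -5.09, -3.91, 0.68, 4.55],[-4.21, 2.88, 0.40, 2.44, -0.13],[1.62, -2.46, 0.53, 4.89, 0.28]]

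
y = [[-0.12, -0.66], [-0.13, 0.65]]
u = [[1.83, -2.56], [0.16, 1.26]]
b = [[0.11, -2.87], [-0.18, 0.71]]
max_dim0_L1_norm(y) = 1.31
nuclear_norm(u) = 4.12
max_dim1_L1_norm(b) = 2.98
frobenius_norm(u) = 3.39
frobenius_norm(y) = 0.94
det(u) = 2.72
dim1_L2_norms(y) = [0.67, 0.66]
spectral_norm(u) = 3.29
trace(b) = 0.82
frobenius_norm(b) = 2.96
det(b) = -0.44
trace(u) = 3.09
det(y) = -0.16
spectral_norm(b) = 2.96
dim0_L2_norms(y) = [0.18, 0.93]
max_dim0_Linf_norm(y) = 0.66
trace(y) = 0.53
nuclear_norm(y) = 1.10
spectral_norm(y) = 0.93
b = u @ y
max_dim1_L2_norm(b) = 2.87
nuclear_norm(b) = 3.11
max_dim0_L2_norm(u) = 2.85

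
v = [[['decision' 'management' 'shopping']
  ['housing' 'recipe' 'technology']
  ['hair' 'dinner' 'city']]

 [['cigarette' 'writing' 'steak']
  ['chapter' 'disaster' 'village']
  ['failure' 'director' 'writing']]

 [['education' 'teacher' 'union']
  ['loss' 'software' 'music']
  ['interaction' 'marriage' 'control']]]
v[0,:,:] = [['decision', 'management', 'shopping'], ['housing', 'recipe', 'technology'], ['hair', 'dinner', 'city']]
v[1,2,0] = 'failure'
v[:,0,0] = ['decision', 'cigarette', 'education']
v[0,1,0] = 'housing'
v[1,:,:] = [['cigarette', 'writing', 'steak'], ['chapter', 'disaster', 'village'], ['failure', 'director', 'writing']]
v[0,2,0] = 'hair'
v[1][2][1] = 'director'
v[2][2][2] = 'control'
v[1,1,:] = ['chapter', 'disaster', 'village']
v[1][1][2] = 'village'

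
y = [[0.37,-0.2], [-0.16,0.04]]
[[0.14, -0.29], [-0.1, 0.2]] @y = [[0.10, -0.04], [-0.07, 0.03]]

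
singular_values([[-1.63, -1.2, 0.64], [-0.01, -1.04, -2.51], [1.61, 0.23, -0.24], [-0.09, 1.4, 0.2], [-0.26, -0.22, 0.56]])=[2.87, 2.69, 1.24]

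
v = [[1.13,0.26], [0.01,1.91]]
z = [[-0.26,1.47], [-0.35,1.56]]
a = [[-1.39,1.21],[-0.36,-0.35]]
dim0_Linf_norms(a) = [1.39, 1.21]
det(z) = 0.11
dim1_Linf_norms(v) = [1.13, 1.91]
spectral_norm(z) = 2.19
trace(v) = 3.04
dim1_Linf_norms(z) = [1.47, 1.56]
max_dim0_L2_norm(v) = 1.93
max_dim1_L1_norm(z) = 1.91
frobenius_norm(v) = 2.23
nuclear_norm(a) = 2.34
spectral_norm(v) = 1.94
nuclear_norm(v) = 3.05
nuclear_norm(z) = 2.24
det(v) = 2.16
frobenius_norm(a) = 1.91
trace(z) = 1.30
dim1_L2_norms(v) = [1.16, 1.91]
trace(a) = -1.74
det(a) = 0.92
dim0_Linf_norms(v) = [1.13, 1.91]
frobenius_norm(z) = 2.19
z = v + a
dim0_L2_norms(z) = [0.44, 2.14]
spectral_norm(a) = 1.84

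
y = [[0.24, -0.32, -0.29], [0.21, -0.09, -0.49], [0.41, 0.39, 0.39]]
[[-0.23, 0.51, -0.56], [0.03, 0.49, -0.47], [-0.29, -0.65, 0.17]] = y@[[-0.79, -0.0, -0.75], [0.61, -0.81, 0.73], [-0.52, -0.86, 0.5]]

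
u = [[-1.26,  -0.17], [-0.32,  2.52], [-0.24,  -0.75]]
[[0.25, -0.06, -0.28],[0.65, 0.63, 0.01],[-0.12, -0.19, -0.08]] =u @ [[-0.23, 0.01, 0.22], [0.23, 0.25, 0.03]]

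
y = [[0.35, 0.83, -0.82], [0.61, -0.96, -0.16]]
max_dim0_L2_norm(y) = 1.27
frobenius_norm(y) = 1.67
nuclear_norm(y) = 2.33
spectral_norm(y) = 1.36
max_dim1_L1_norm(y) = 2.0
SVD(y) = [[-0.77,0.64],[0.64,0.77]] @ diag([1.364210730159125, 0.9705818274203912]) @ [[0.09, -0.92, 0.39], [0.71, -0.21, -0.67]]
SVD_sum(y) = [[-0.09, 0.96, -0.40], [0.08, -0.8, 0.34]] + [[0.44, -0.13, -0.42], [0.53, -0.16, -0.50]]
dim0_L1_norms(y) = [0.96, 1.79, 0.98]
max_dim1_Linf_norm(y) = 0.96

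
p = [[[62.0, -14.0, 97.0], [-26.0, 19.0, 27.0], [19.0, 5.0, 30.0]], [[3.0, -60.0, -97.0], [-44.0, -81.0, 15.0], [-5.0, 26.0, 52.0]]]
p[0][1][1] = 19.0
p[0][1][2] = 27.0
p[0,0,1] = -14.0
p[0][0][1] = -14.0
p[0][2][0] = 19.0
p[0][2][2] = 30.0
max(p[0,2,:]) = 30.0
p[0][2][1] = 5.0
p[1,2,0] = -5.0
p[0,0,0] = 62.0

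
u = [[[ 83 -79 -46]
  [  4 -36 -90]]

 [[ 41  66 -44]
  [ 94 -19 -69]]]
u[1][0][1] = 66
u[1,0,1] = 66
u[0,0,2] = -46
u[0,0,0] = 83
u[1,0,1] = 66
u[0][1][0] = 4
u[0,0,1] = -79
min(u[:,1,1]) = -36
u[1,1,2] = -69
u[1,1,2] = -69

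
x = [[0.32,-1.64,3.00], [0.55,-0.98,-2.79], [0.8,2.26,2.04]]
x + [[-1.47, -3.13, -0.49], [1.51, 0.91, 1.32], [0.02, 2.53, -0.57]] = [[-1.15,  -4.77,  2.51], [2.06,  -0.07,  -1.47], [0.82,  4.79,  1.47]]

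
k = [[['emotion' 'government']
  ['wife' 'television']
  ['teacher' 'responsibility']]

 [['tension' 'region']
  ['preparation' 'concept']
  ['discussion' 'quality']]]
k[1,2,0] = 'discussion'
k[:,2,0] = ['teacher', 'discussion']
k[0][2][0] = 'teacher'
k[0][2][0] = 'teacher'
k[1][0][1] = 'region'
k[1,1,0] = 'preparation'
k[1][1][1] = 'concept'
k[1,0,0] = 'tension'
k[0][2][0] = 'teacher'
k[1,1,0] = 'preparation'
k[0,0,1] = 'government'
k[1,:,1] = ['region', 'concept', 'quality']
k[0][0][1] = 'government'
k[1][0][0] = 'tension'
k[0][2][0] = 'teacher'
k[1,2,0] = 'discussion'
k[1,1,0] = 'preparation'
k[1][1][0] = 'preparation'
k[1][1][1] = 'concept'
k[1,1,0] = 'preparation'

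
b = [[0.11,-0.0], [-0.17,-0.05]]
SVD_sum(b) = [[0.11,0.02],[-0.17,-0.04]] + [[0.00, -0.02], [0.0, -0.01]]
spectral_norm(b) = 0.21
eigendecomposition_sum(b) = [[-0.0, -0.0], [-0.05, -0.05]] + [[0.11, 0.0],[-0.12, 0.00]]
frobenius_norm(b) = 0.21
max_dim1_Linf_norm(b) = 0.17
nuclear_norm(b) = 0.23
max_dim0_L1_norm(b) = 0.28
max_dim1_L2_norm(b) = 0.18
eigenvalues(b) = [-0.05, 0.11]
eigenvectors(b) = [[0.0,0.69], [1.0,-0.73]]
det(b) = -0.01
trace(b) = 0.06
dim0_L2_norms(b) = [0.2, 0.05]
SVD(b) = [[-0.52, 0.85],  [0.85, 0.52]] @ diag([0.20686495718588727, 0.026587393412687788]) @ [[-0.98, -0.21], [0.21, -0.98]]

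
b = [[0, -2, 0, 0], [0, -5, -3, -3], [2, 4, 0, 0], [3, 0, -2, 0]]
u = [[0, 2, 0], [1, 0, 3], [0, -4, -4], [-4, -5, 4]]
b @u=[[-2, 0, -6], [7, 27, -15], [4, 4, 12], [0, 14, 8]]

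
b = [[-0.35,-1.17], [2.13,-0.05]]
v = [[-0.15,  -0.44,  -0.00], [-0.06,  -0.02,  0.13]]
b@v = [[0.12,0.18,-0.15], [-0.32,-0.94,-0.01]]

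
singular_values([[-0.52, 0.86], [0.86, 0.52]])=[1.0, 1.0]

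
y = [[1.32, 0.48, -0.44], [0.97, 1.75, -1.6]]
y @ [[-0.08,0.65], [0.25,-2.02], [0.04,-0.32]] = [[-0.00, 0.03],[0.3, -2.39]]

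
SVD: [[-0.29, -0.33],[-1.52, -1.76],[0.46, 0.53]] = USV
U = [[-0.18, 0.9], [-0.94, -0.27], [0.28, -0.35]]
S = [2.47, 0.0]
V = [[0.65, 0.76], [-0.76, 0.65]]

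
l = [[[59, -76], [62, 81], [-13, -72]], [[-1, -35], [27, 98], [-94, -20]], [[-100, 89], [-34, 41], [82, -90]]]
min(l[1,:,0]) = -94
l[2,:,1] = [89, 41, -90]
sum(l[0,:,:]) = 41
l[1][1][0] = 27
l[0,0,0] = 59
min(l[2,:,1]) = -90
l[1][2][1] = -20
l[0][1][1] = 81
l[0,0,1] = -76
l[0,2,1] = -72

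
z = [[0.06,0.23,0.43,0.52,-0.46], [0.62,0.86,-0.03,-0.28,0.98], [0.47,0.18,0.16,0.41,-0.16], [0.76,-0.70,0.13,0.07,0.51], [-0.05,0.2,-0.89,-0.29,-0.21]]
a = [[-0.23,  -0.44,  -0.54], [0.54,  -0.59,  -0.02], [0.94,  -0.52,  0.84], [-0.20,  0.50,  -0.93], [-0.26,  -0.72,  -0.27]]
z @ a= [[0.53, 0.21, -0.04], [0.09, -1.61, -0.38], [0.1, -0.08, -0.46], [-0.58, -0.32, -0.49], [-0.60, 0.37, -0.4]]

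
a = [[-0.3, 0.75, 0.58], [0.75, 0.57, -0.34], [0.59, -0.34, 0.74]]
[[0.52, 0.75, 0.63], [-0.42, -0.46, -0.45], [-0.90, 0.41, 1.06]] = a @ [[-1.0, -0.34, 0.09],[0.45, 0.17, -0.13],[-0.21, 0.9, 1.3]]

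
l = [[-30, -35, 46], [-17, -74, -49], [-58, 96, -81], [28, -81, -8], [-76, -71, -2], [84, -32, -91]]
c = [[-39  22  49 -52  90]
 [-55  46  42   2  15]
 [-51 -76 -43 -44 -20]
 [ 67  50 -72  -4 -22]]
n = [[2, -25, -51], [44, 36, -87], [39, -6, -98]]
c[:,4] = [90, 15, -20, -22]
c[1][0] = -55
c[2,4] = -20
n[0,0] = 2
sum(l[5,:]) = -39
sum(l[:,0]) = -69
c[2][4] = -20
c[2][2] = -43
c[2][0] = -51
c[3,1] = 50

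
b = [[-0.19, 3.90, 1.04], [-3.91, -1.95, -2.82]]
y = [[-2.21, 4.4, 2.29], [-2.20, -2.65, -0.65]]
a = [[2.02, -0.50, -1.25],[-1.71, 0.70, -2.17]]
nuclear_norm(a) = 5.26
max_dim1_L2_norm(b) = 5.2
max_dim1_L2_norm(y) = 5.43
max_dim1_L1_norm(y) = 8.9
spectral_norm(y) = 5.73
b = a + y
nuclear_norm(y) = 8.72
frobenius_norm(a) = 3.74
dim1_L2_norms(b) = [4.04, 5.2]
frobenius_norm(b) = 6.59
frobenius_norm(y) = 6.46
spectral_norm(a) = 2.93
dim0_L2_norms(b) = [3.91, 4.36, 3.01]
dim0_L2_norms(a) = [2.65, 0.86, 2.5]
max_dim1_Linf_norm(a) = 2.17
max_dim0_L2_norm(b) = 4.36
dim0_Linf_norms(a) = [2.02, 0.7, 2.17]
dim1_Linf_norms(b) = [3.9, 3.91]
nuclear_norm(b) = 8.98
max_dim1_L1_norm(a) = 4.58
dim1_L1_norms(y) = [8.9, 5.5]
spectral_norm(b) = 5.73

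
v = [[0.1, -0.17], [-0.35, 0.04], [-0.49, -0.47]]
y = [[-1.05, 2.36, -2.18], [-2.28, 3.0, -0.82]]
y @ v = [[0.14, 1.30], [-0.88, 0.89]]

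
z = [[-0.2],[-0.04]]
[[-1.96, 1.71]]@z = [[0.32]]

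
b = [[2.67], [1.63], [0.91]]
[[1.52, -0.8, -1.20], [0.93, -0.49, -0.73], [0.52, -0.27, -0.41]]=b @ [[0.57, -0.3, -0.45]]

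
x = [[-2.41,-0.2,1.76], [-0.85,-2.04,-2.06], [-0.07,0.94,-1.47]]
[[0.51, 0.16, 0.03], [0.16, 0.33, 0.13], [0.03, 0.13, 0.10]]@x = [[-1.37, -0.4, 0.52], [-0.68, -0.58, -0.59], [-0.19, -0.18, -0.36]]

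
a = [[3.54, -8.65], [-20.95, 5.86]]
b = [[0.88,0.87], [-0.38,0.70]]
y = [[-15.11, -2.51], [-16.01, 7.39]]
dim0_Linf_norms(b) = [0.88, 0.87]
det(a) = -160.47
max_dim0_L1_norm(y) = 31.12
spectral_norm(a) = 22.59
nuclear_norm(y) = 29.14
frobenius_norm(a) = 23.68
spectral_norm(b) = 1.27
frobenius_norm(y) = 23.36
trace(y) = -7.72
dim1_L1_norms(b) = [1.75, 1.08]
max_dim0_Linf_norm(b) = 0.88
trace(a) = 9.40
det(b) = 0.95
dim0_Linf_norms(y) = [16.01, 7.39]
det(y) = -151.85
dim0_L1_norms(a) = [24.49, 14.51]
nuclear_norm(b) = 2.01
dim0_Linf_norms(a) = [20.95, 8.65]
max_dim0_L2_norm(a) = 21.25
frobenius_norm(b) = 1.47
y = b @ a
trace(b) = 1.58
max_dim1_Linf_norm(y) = 16.01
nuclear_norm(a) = 29.69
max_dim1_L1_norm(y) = 23.4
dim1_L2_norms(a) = [9.35, 21.75]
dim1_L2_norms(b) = [1.24, 0.8]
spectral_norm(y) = 22.35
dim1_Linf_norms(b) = [0.88, 0.7]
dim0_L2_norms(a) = [21.25, 10.45]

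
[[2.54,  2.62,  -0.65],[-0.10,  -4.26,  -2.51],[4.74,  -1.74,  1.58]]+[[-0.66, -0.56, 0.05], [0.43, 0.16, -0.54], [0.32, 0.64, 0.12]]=[[1.88, 2.06, -0.60], [0.33, -4.1, -3.05], [5.06, -1.10, 1.70]]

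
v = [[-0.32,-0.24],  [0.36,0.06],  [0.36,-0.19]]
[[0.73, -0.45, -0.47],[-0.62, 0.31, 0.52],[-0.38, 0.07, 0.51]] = v @ [[-1.56, 0.69, 1.43], [-0.95, 0.96, 0.04]]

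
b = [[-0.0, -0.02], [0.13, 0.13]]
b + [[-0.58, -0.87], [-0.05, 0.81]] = [[-0.58, -0.89],[0.08, 0.94]]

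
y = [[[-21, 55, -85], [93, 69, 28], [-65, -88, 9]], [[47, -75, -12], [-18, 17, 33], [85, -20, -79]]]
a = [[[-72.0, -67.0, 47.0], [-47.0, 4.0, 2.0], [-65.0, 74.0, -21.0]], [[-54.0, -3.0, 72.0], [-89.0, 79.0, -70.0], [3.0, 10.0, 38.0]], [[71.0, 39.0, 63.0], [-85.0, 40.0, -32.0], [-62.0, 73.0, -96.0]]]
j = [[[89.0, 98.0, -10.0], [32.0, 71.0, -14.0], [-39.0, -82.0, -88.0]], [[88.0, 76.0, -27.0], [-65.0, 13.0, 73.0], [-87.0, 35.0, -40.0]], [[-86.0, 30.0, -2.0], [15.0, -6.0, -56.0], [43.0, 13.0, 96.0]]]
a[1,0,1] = -3.0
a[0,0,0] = -72.0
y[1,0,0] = 47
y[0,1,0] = 93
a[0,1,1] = 4.0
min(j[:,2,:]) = -88.0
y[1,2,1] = -20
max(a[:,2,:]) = 74.0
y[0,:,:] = [[-21, 55, -85], [93, 69, 28], [-65, -88, 9]]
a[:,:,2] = [[47.0, 2.0, -21.0], [72.0, -70.0, 38.0], [63.0, -32.0, -96.0]]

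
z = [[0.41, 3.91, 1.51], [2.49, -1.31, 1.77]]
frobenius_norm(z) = 5.37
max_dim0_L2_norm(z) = 4.12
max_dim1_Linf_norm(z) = 3.91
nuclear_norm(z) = 7.53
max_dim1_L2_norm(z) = 4.21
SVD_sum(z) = [[-0.10, 4.01, 1.10], [0.02, -0.82, -0.23]] + [[0.51, -0.1, 0.41], [2.47, -0.49, 2.0]]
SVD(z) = [[-0.98, 0.20], [0.2, 0.98]] @ diag([4.246018059686305, 3.2797455140327183]) @ [[0.02,-0.96,-0.26],[0.77,-0.15,0.62]]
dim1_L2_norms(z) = [4.21, 3.32]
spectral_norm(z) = 4.25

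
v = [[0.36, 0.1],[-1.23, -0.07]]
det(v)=0.098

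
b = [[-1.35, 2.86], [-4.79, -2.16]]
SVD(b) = [[-0.02, -1.0], [-1.0, 0.02]] @ diag([5.254944234291799, 3.161860385039697]) @ [[0.92, 0.40], [0.40, -0.92]]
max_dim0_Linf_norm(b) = 4.79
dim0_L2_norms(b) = [4.98, 3.58]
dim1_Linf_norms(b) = [2.86, 4.79]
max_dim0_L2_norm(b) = 4.98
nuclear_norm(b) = 8.42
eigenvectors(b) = [[-0.07-0.61j, -0.07+0.61j], [0.79+0.00j, 0.79-0.00j]]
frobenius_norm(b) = 6.13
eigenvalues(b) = [(-1.76+3.68j), (-1.76-3.68j)]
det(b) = 16.62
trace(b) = -3.51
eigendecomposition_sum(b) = [[-0.68+1.94j, 1.43+0.68j],[(-2.4-1.14j), -1.08+1.74j]] + [[-0.68-1.94j, (1.43-0.68j)], [-2.40+1.14j, -1.08-1.74j]]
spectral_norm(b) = 5.25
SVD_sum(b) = [[-0.08, -0.03], [-4.81, -2.11]] + [[-1.27, 2.89], [0.02, -0.05]]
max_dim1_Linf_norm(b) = 4.79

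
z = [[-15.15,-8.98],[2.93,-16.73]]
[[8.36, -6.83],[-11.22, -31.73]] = z @ [[-0.86, -0.61], [0.52, 1.79]]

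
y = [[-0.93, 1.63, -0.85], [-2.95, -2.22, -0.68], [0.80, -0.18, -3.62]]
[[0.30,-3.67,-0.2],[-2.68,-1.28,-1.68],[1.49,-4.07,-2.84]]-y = [[1.23, -5.30, 0.65], [0.27, 0.94, -1.0], [0.69, -3.89, 0.78]]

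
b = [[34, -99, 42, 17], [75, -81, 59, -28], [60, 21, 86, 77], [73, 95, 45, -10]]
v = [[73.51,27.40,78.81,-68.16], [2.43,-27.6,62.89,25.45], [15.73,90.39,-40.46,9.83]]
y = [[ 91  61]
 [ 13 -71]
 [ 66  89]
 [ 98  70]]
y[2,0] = 66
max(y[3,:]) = 98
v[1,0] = 2.43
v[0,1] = 27.4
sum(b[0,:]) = -6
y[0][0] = 91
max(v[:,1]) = 90.39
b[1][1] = -81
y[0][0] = 91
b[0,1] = -99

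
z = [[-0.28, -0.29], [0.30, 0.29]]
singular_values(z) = [0.58, 0.01]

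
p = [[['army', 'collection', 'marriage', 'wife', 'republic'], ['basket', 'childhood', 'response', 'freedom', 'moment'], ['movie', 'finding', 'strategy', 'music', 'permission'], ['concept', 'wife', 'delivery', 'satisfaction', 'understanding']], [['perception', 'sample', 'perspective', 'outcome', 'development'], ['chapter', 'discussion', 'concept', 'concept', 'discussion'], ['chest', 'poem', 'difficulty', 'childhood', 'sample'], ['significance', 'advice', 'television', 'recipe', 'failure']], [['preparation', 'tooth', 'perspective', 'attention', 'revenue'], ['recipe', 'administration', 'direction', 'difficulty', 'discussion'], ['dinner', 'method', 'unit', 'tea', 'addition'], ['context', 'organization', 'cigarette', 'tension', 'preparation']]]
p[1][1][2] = 'concept'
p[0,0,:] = ['army', 'collection', 'marriage', 'wife', 'republic']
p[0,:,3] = ['wife', 'freedom', 'music', 'satisfaction']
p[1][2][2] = 'difficulty'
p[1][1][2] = 'concept'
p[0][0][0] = 'army'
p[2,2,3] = 'tea'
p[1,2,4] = 'sample'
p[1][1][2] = 'concept'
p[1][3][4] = 'failure'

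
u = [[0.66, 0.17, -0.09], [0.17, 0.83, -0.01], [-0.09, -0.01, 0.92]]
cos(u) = [[0.78, -0.11, 0.06],[-0.11, 0.66, 0.01],[0.06, 0.01, 0.60]]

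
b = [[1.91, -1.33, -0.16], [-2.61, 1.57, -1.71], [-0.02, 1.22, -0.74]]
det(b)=4.793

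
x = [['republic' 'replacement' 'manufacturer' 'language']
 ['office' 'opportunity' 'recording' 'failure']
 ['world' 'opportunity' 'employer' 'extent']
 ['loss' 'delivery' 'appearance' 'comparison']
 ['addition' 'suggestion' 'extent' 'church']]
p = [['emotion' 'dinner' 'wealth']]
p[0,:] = ['emotion', 'dinner', 'wealth']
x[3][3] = 'comparison'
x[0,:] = ['republic', 'replacement', 'manufacturer', 'language']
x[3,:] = ['loss', 'delivery', 'appearance', 'comparison']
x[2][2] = 'employer'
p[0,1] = 'dinner'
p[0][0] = 'emotion'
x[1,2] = 'recording'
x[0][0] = 'republic'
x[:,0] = ['republic', 'office', 'world', 'loss', 'addition']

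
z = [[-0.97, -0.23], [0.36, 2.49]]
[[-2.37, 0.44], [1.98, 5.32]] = z @ [[2.33, -0.99], [0.46, 2.28]]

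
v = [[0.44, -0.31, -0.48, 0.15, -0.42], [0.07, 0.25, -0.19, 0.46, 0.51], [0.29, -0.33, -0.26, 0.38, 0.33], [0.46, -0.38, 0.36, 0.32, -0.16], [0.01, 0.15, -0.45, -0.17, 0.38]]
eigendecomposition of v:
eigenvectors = [[0.60+0.00j, 0.26-0.37j, 0.26+0.37j, (-0.49+0j), (0.49+0j)], [(0.32+0j), (-0.29+0.22j), -0.29-0.22j, -0.16+0.00j, 0.62+0.00j], [0.54+0.00j, (-0.35-0.29j), -0.35+0.29j, -0.20+0.00j, (0.05+0j)], [-0.47+0.00j, (-0.52+0j), -0.52-0.00j, (-0.7+0j), 0.53+0.00j], [0.14+0.00j, 0.12-0.42j, 0.12+0.42j, 0.46+0.00j, (-0.31+0j)]]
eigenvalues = [(-0.38+0j), (0.16+0.56j), (0.16-0.56j), (0.76+0j), (0.43+0j)]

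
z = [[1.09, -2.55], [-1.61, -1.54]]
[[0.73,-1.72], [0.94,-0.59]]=z@[[-0.22,-0.20], [-0.38,0.59]]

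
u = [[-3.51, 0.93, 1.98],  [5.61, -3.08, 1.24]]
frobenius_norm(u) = 7.72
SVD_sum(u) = [[-3.19, 1.52, -0.06], [5.79, -2.76, 0.11]] + [[-0.32, -0.59, 2.04], [-0.18, -0.32, 1.13]]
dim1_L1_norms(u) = [6.42, 9.93]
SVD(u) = [[-0.48, 0.88], [0.88, 0.48]] @ diag([7.319464360423491, 2.454982989042969]) @ [[0.90, -0.43, 0.02],[-0.15, -0.27, 0.95]]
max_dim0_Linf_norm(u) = 5.61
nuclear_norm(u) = 9.77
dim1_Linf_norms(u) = [3.51, 5.61]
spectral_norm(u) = 7.32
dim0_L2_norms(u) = [6.62, 3.22, 2.34]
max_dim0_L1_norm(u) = 9.12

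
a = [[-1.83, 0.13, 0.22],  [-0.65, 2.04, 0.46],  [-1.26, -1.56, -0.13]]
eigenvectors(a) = [[0.74,0.01,0.1], [0.05,-0.76,-0.19], [0.67,0.65,0.98]]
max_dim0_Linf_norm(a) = 2.04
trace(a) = 0.08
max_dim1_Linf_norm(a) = 2.04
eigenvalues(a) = [-1.62, 1.65, 0.05]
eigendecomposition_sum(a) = [[-1.83,0.16,0.22],  [-0.12,0.01,0.01],  [-1.67,0.15,0.20]] + [[0.01,  -0.03,  -0.01],[-0.55,  2.04,  0.46],[0.47,  -1.76,  -0.40]] + [[-0.01, 0.01, 0.01],[0.01, -0.01, -0.01],[-0.06, 0.05, 0.06]]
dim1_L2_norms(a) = [1.85, 2.19, 2.01]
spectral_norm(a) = 2.62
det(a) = -0.13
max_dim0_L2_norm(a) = 2.57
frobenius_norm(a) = 3.50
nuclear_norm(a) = 4.96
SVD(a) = [[0.08, 0.79, -0.6], [-0.73, 0.46, 0.51], [0.68, 0.40, 0.61]] @ diag([2.623493394855182, 2.316215618129907, 0.02067891395430121]) @ [[-0.20, -0.97, -0.16], [-0.97, 0.18, 0.14], [0.11, -0.18, 0.98]]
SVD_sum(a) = [[-0.04,-0.20,-0.03], [0.38,1.85,0.3], [-0.36,-1.72,-0.28]] + [[-1.79, 0.33, 0.26], [-1.03, 0.19, 0.15], [-0.9, 0.17, 0.13]] + [[-0.00,0.0,-0.01], [0.0,-0.0,0.01], [0.0,-0.0,0.01]]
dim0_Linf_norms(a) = [1.83, 2.04, 0.46]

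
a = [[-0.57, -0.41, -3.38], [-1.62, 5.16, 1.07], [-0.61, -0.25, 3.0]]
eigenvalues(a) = [-1.2, 5.02, 3.77]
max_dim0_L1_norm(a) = 7.45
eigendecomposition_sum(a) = [[-1.05, -0.10, -0.82], [-0.24, -0.02, -0.19], [-0.17, -0.02, -0.13]] + [[-0.0, 0.01, 0.01],[-2.52, 5.94, 7.35],[0.31, -0.74, -0.91]] + [[0.48, -0.32, -2.57], [1.14, -0.76, -6.09], [-0.76, 0.5, 4.04]]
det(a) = -22.71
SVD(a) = [[-0.32, 0.67, -0.67],[0.91, 0.41, -0.04],[0.25, -0.62, -0.74]] @ diag([5.734555667647752, 4.24147264543513, 0.9336386306674536]) @ [[-0.25, 0.83, 0.49], [-0.16, 0.47, -0.87], [0.96, 0.3, -0.01]]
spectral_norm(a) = 5.73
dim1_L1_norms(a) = [4.36, 7.85, 3.86]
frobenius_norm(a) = 7.19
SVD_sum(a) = [[0.47,-1.55,-0.91],[-1.32,4.37,2.57],[-0.36,1.18,0.69]] + [[-0.44, 1.32, -2.48], [-0.27, 0.80, -1.5], [0.41, -1.23, 2.30]] + [[-0.6,-0.18,0.01], [-0.03,-0.01,0.00], [-0.66,-0.21,0.01]]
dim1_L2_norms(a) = [3.45, 5.51, 3.07]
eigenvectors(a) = [[0.96, -0.0, -0.33],[0.22, -0.99, -0.79],[0.15, 0.12, 0.52]]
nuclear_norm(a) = 10.91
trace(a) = 7.59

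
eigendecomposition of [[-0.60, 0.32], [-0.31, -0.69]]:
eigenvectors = [[(0.71+0j), 0.71-0.00j], [(-0.1+0.69j), (-0.1-0.69j)]]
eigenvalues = [(-0.64+0.31j), (-0.64-0.31j)]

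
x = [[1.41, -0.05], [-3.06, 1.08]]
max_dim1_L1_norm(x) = 4.14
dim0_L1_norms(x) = [4.47, 1.13]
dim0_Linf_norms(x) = [3.06, 1.08]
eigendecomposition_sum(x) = [[1.16,-0.1], [-6.02,0.51]] + [[0.25, 0.05], [2.96, 0.57]]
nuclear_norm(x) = 3.91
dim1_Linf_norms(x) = [1.41, 3.06]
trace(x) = 2.49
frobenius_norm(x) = 3.54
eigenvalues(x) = [1.67, 0.82]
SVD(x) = [[-0.39, 0.92], [0.92, 0.39]] @ diag([3.5169448141653805, 0.3894857816599185]) @ [[-0.96, 0.29], [0.29, 0.96]]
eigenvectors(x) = [[0.19,0.08], [-0.98,1.0]]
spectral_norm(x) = 3.52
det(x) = 1.37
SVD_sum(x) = [[1.31,-0.39], [-3.1,0.94]] + [[0.10,0.34], [0.04,0.14]]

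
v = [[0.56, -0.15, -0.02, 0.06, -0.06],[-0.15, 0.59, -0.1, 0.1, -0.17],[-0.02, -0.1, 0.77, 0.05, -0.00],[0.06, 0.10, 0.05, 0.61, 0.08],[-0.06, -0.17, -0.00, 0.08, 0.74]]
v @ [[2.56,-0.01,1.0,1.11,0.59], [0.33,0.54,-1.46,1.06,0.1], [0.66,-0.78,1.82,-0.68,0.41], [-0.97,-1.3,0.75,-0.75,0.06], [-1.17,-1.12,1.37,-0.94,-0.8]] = [[1.38, -0.08, 0.71, 0.49, 0.36], [-0.15, 0.46, -1.35, 0.61, 0.07], [0.38, -0.72, 1.56, -0.69, 0.3], [-0.47, -0.87, 0.57, -0.39, 0.04], [-1.15, -1.02, 1.26, -1.0, -0.64]]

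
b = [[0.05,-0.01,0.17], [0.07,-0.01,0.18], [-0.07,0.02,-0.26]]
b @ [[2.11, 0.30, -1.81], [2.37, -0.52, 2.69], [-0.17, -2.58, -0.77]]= [[0.05, -0.42, -0.25], [0.09, -0.44, -0.29], [-0.06, 0.64, 0.38]]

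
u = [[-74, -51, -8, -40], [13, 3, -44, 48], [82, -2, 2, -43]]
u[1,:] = [13, 3, -44, 48]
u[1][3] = 48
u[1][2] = -44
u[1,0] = 13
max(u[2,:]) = 82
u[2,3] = -43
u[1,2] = -44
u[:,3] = [-40, 48, -43]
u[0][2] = -8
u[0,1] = -51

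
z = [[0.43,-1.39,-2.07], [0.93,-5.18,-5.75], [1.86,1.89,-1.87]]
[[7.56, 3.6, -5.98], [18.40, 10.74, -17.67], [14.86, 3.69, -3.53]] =z@ [[2.14, 2.63, -0.80], [1.55, -1.09, 0.97], [-4.25, -0.46, 2.07]]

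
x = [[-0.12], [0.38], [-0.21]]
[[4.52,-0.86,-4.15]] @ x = [[0.00]]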